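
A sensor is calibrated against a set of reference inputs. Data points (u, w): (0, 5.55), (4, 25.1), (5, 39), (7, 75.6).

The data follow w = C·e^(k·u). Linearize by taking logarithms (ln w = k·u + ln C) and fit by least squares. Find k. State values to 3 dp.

Let Y = ln w. Fitting Y = k·u + ln C by least squares:
XᵀX = [[90.0000, 16.0000]; [16.0000, 4]], rhs = [61.4875, 12.9257]ᵀ  (here Σu = 16.0000, Σ(u)² = 90.0000, Σln w = 12.9257, Σu·ln w = 61.4875).
Δ = 90.0000·4 − (16.0000)² = 104.0000; k = (61.4875·4 − 16.0000·12.9257)/104.0000 = 0.37634, ln C = (90.0000·12.9257 − 16.0000·61.4875)/104.0000 = 1.72608.

k = 0.376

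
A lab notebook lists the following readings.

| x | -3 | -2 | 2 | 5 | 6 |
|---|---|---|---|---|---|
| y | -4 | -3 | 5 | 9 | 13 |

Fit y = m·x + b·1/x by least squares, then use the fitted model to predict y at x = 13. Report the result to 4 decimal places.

Entries of AᵀA: Σx·x = 78, Σx·1/x = 5, Σ1/x·1/x = 611/900.
Moment sums: Σx·y = 151, Σ1/x·y = 93/10.
Normal equations: [[78, 5]; [5, 611/900]]·[m, b]ᵀ = [151, 93/10]ᵀ.
Eliminating b: (611/900)·(row 1) − 5·(row 2) gives (4193/150)·m = (611/900)·151 − 5·(93/10) = 50411/900, so m = 50411/25158.
Then b = ((93/10) − 5·(50411/25158))/(611/900) = -4440/4193.
At x = 13: ŷ = (50411/25158)·(13) + (-4440/4193)·(1/13) = 8492819/327054.

ŷ = 25.9676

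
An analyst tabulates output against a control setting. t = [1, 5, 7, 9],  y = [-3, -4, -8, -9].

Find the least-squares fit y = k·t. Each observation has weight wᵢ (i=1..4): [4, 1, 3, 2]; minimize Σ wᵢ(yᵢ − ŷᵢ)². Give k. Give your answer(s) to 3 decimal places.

Entries of XᵀWX: Σwᵢ·t·t = 338.
Moment sums: Σwᵢ·t·y = -362.
XᵀWX·[k]ᵀ = XᵀWy becomes [[338]]·[k]ᵀ = [-362]ᵀ.
Hence k = -362 / 338 ≈ -1.07101.

k = -1.071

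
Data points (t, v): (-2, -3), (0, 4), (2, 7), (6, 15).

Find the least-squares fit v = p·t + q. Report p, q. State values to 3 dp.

The normal system XᵀX·[p, q]ᵀ = Xᵀv is [[44, 6]; [6, 4]]·[p, q]ᵀ = [110, 23]ᵀ.
Determinant 44·4 − 6² = 140.
p = (110·4 − 6·23)/140 = 151/70; q = (44·23 − 6·110)/140 = 88/35.

p = 2.157, q = 2.514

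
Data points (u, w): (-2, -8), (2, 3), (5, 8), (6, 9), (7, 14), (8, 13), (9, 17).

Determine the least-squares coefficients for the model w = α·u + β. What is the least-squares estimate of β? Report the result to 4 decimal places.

Entries of MᵀM: Σu·u = 263, Σu = 35, Σ1 = 7.
Right-hand side: Σu·w = 471, Σw = 56.
Eliminating β: 7·(row 1) − 35·(row 2) gives 616·α = 7·471 − 35·56 = 1337, so α = 191/88.
Then β = (56 − 35·(191/88))/7 = -251/88.

β = -2.8523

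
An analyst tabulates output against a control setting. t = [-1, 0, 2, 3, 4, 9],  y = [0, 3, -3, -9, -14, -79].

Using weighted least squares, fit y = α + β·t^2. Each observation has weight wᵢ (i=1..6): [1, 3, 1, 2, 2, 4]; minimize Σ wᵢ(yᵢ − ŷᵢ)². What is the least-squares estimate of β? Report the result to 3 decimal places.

β = -0.997

Compute the Gram sums: Σwᵢ·1 = 13, Σwᵢ·t^2 = 379, Σwᵢ·t^2·t^2 = 26935.
Right-hand side: Σwᵢ·y = -356, Σwᵢ·t^2·y = -26218.
Normal equations: [[13, 379]; [379, 26935]]·[α, β]ᵀ = [-356, -26218]ᵀ.
Δ = 13·26935 − 379² = 206514.
α = ((-356)·26935 − 379·(-26218))/206514 = 173881/103257; β = (13·(-26218) − 379·(-356))/206514 = -102955/103257.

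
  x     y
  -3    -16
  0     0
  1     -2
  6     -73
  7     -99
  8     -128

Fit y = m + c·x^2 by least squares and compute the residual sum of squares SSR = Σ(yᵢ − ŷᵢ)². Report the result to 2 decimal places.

SSR = 4.77

The normal equations are: 6·m + 159·c = -318;  159·m + 7875·c = -15817.
(Σ1 = 6, Σx^2 = 159, Σx^2·x^2 = 7875, Σy = -318, Σx^2·y = -15817.)
Δ = 6·7875 − 159² = 21969.
m = ((-318)·7875 − 159·(-15817))/21969 = 3551/7323; c = (6·(-15817) − 159·(-318))/21969 = -14780/7323.
Residuals: 12301/7323, -3551/7323, -1139/2441, -6050/7323, -1436/2441, 1675/2441; SSR = 34960/7323.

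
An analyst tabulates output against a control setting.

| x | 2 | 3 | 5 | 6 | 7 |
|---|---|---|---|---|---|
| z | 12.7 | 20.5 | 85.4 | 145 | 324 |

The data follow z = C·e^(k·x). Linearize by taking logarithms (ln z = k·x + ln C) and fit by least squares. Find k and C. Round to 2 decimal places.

Let Y = ln z. Fitting Y = k·x + ln C by least squares:
AᵀA = [[123.0000, 23.0000]; [23.0000, 5]], rhs = [106.7068, 20.7669]ᵀ  (here Σx = 23.0000, Σ(x)² = 123.0000, Σln z = 20.7669, Σx·ln z = 106.7068).
Slope k = (n·Σx·ln z − Σx·Σln z)/(n·Σ(x)² − (Σx)²) = (5·106.7068 − 23.0000·20.7669)/86.0000 = 0.64996; ln C = (Σln z − k·Σx)/n = 1.16356, so C = exp(1.16356) = 3.20130.

k = 0.65, C = 3.20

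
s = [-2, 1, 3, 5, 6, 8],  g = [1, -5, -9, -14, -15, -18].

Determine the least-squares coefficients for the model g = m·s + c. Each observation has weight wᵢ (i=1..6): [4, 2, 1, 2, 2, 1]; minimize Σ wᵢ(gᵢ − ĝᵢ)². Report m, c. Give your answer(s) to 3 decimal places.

Sums needed: Σwᵢ·s·s = 213, Σwᵢ·s = 27, Σwᵢ·1 = 12.
For AᵀWg: Σwᵢ·s·g = -509, Σwᵢ·g = -91.
Determinant 213·12 − 27² = 1827.
m = ((-509)·12 − 27·(-91))/1827 = -1217/609; c = (213·(-91) − 27·(-509))/1827 = -1880/609.

m = -1.998, c = -3.087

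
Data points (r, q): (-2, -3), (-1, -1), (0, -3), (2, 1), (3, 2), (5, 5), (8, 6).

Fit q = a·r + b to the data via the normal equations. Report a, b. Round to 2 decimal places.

MᵀM·[a, b]ᵀ = Mᵀq reads: 107·a + 15·b = 88;  15·a + 7·b = 7.
(Σr·r = 107, Σr = 15, Σ1 = 7, Σr·q = 88, Σq = 7.)
det = 107·7 − 15² = 524.
a = (88·7 − 15·7)/524 = 511/524; b = (107·7 − 15·88)/524 = -571/524.

a = 0.98, b = -1.09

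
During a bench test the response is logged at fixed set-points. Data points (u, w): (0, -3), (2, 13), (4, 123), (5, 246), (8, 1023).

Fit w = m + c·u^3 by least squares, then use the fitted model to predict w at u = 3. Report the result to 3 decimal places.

From the data, Σ1 = 5, Σu^3 = 709, Σu^3·u^3 = 281929.
Moment sums: Σw = 1402, Σu^3·w = 562502.
So XᵀX·[m, c]ᵀ = Xᵀw: [[5, 709]; [709, 281929]]·[m, c]ᵀ = [1402, 562502]ᵀ.
Eliminating c: 281929·(row 1) − 709·(row 2) gives 906964·m = 281929·1402 − 709·562502 = -3549460, so m = -887365/226741.
Then c = (562502 − 709·(-887365/226741))/281929 = 454623/226741.
At u = 3: ŵ = (-887365/226741)·(1) + (454623/226741)·(27) = 11387456/226741.

ŵ = 50.222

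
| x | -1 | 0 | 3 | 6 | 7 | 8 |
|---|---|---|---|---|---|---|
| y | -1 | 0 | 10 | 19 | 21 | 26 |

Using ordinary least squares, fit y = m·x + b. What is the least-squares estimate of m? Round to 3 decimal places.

Compute the Gram sums: Σx·x = 159, Σx = 23, Σ1 = 6.
And Σx·y = 500, Σy = 75.
Normal equations: [[159, 23]; [23, 6]]·[m, b]ᵀ = [500, 75]ᵀ.
Eliminating b: 6·(row 1) − 23·(row 2) gives 425·m = 6·500 − 23·75 = 1275, so m = 3.
Then b = (75 − 23·3)/6 = 1.

m = 3.000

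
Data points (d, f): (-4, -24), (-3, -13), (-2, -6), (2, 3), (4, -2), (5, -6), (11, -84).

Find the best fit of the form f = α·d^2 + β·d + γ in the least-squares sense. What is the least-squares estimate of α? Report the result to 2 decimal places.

Sums needed: Σd^2·d^2 = 15891, Σd^2·d = 1429, Σd^2 = 195, Σd·d = 195, Σd = 13, Σ1 = 7.
Right-hand side: Σd^2·f = -10859, Σd·f = -809, Σf = -132.
XᵀX·[α, β, γ]ᵀ = Xᵀf becomes [[15891, 1429, 195]; [1429, 195, 13]; [195, 13, 7]]·[α, β, γ]ᵀ = [-10859, -809, -132]ᵀ.
Solving the 3×3 system (Gaussian elimination) gives α = -49757/51608, β = 140375/51608, γ = 38053/12902.

α = -0.96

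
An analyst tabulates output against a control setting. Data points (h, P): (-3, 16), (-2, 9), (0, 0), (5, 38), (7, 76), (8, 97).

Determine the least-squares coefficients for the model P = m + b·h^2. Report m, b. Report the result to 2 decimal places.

Normal-equation sums: Σ1 = 6, Σh^2 = 151, Σh^2·h^2 = 7219.
Right-hand side: ΣP = 236, Σh^2·P = 11062.
XᵀX·[m, b]ᵀ = XᵀP becomes [[6, 151]; [151, 7219]]·[m, b]ᵀ = [236, 11062]ᵀ.
det = 6·7219 − 151² = 20513.
m = (236·7219 − 151·11062)/20513 = 33322/20513; b = (6·11062 − 151·236)/20513 = 30736/20513.

m = 1.62, b = 1.50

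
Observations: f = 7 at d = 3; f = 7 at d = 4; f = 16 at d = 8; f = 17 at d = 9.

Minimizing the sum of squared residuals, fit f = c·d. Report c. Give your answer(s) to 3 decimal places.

c = 1.941

Normal-equation sums: Σd·d = 170.
Moment sums: Σd·f = 330.
Hence c = 330 / 170 ≈ 1.94118.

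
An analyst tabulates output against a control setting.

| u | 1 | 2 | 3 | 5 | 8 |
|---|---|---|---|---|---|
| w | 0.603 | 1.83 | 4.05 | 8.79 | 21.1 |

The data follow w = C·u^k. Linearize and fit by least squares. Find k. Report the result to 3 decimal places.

Let Y = ln w. Fitting Y = k·ln u + ln C by least squares:
Sums: Σln u = 5.4806, Σ(ln u)² = 8.6018, Σln w = 6.7201, Σln u·ln w = 11.7946.
Normal system: [[8.6018, 5.4806]; [5.4806, 5]]·[k, ln C]ᵀ = [11.7946, 6.7201]ᵀ.
Slope k = (n·Σln u·ln w − Σln u·Σln w)/(n·Σ(ln u)² − (Σln u)²) = (5·11.7946 − 5.4806·6.7201)/12.9714 = 1.70703; ln C = (Σln w − k·Σln u)/n = -0.52711.

k = 1.707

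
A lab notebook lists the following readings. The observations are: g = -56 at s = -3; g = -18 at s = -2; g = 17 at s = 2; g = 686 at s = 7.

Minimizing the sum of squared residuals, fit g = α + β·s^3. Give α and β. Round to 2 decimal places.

α = -1.02, β = 2.00

From the data, Σ1 = 4, Σs^3 = 316, Σs^3·s^3 = 118506.
And Σg = 629, Σs^3·g = 237090.
Normal equations: [[4, 316]; [316, 118506]]·[α, β]ᵀ = [629, 237090]ᵀ.
Eliminating β: 118506·(row 1) − 316·(row 2) gives 374168·α = 118506·629 − 316·237090 = -380166, so α = -190083/187084.
Then β = (237090 − 316·(-190083/187084))/118506 = 187399/93542.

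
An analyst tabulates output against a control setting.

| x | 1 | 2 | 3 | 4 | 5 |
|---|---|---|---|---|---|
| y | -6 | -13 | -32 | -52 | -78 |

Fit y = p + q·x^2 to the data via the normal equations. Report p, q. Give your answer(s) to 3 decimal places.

p = -2.759, q = -3.040

The normal equations are: 5·p + 55·q = -181;  55·p + 979·q = -3128.
(Σ1 = 5, Σx^2 = 55, Σx^2·x^2 = 979, Σy = -181, Σx^2·y = -3128.)
Eliminating q: 979·(row 1) − 55·(row 2) gives 1870·p = 979·(-181) − 55·(-3128) = -5159, so p = -469/170.
Then q = ((-3128) − 55·(-469/170))/979 = -1137/374.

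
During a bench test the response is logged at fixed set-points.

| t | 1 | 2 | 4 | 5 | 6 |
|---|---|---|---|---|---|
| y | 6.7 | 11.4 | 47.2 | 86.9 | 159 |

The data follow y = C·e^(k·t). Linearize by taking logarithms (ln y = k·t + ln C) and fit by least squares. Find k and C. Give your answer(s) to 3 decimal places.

k = 0.646, C = 3.379

Linearized form: ln y = k·t + ln C. From the 5 transformed points,
AᵀA = [[82.0000, 18.0000]; [18.0000, 5]], rhs = [74.9241, 17.7238]ᵀ  (here Σt = 18.0000, Σ(t)² = 82.0000, Σln y = 17.7238, Σt·ln y = 74.9241).
Slope k = (n·Σt·ln y − Σt·Σln y)/(n·Σ(t)² − (Σt)²) = (5·74.9241 − 18.0000·17.7238)/86.0000 = 0.64643; ln C = (Σln y − k·Σt)/n = 1.21762, so C = exp(1.21762) = 3.37914.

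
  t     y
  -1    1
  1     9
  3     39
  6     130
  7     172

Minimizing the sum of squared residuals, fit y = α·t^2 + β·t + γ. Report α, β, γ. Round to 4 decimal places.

α = 2.9487, β = 3.6540, γ = 1.8919

The normal system AᵀA·[α, β, γ]ᵀ = Aᵀy is [[3780, 586, 96]; [586, 96, 16]; [96, 16, 5]]·[α, β, γ]ᵀ = [13469, 2109, 351]ᵀ.
Inverting the 3×3 Gram matrix, [α, β, γ]ᵀ = [66635/22598, 82573/22598, 21377/11299]ᵀ.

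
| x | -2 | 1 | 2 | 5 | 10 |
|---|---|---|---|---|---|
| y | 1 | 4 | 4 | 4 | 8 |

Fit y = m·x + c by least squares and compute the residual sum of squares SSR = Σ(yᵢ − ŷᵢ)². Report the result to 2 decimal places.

AᵀA·[m, c]ᵀ = Aᵀy reads: 134·m + 16·c = 110;  16·m + 5·c = 21.
Δ = 134·5 − 16² = 414.
m = (110·5 − 16·21)/414 = 107/207; c = (134·21 − 16·110)/414 = 527/207.
Residuals: -106/207, 194/207, 29/69, -26/23, 59/207; SSR = 554/207.

SSR = 2.68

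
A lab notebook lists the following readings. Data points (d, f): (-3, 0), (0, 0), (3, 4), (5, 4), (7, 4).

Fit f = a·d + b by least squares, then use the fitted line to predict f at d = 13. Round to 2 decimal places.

Normal-equation sums: Σd·d = 92, Σd = 12, Σ1 = 5.
For Aᵀf: Σd·f = 60, Σf = 12.
Normal equations: [[92, 12]; [12, 5]]·[a, b]ᵀ = [60, 12]ᵀ.
Eliminating b: 5·(row 1) − 12·(row 2) gives 316·a = 5·60 − 12·12 = 156, so a = 39/79.
Then b = (12 − 12·(39/79))/5 = 96/79.
At d = 13: f̂ = (39/79)·(13) + (96/79)·(1) = 603/79.

f̂ = 7.63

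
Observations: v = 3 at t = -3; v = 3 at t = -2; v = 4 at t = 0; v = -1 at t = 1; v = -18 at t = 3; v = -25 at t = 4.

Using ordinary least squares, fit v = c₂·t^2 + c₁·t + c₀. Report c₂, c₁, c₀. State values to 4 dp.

Normal-equation sums: Σt^2·t^2 = 435, Σt^2·t = 57, Σt^2 = 39, Σt·t = 39, Σt = 3, Σ1 = 6.
For Aᵀv: Σt^2·v = -524, Σt·v = -170, Σv = -34.
So AᵀA·[c₂, c₁, c₀]ᵀ = Aᵀv: [[435, 57, 39]; [57, 39, 3]; [39, 3, 6]]·[c₂, c₁, c₀]ᵀ = [-524, -170, -34]ᵀ.
Inverting the 3×3 Gram matrix, [c₂, c₁, c₀]ᵀ = [-25/24, -1823/600, 787/300]ᵀ.

c₂ = -1.0417, c₁ = -3.0383, c₀ = 2.6233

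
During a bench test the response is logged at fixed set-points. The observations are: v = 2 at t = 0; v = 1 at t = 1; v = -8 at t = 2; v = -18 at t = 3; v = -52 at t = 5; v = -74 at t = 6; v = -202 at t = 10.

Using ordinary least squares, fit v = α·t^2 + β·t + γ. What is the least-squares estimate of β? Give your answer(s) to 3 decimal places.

β = -1.275

From the data, Σt^2·t^2 = 12019, Σt^2·t = 1377, Σt^2 = 175, Σt·t = 175, Σt = 27, Σ1 = 7.
And Σt^2·v = -24357, Σt·v = -2793, Σv = -351.
So MᵀM·[α, β, γ]ᵀ = Mᵀv: [[12019, 1377, 175]; [1377, 175, 27]; [175, 27, 7]]·[α, β, γ]ᵀ = [-24357, -2793, -351]ᵀ.
Solving the 3×3 system (Gaussian elimination) gives α = -54727/28483, β = -399/313, γ = 80005/28483.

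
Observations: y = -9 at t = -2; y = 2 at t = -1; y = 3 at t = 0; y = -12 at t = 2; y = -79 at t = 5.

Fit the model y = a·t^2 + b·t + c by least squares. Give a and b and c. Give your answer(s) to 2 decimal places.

Sums needed: Σt^2·t^2 = 658, Σt^2·t = 124, Σt^2 = 34, Σt·t = 34, Σt = 4, Σ1 = 5.
Moment sums: Σt^2·y = -2057, Σt·y = -403, Σy = -95.
Normal equations: [[658, 124, 34]; [124, 34, 4]; [34, 4, 5]]·[a, b, c]ᵀ = [-2057, -403, -95]ᵀ.
Solving the 3×3 system (Gaussian elimination) gives a = -2683/858, b = -677/858, c = 414/143.

a = -3.13, b = -0.79, c = 2.90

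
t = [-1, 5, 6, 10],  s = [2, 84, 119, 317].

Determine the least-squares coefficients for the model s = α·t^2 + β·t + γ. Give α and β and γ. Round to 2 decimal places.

α = 2.99, β = 1.75, γ = 0.75

With design matrix M, MᵀM = [[11922, 1340, 162]; [1340, 162, 20]; [162, 20, 4]] and Mᵀs = [38086, 4302, 522]ᵀ.
Row-reducing yields α = 76915/25741, β = 44981/25741, γ = 19238/25741.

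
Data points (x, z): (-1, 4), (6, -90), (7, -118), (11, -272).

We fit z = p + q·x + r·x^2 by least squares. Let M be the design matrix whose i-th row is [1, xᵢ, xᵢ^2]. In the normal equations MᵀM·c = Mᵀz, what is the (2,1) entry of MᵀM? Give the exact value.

23

Row 2 ↔ basis x, column 1 ↔ basis 1, so (MᵀM)_{2,1} = Σᵢ x = (-1)·(1) + (6)·(1) + (7)·(1) + (11)·(1) = 23.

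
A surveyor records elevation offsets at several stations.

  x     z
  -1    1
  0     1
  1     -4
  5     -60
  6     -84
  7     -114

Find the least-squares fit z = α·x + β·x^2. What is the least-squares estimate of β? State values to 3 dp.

β = -2.037

The normal equations are: 112·α + 684·β = -1607;  684·α + 4324·β = -10113.
(Σx·x = 112, Σx·x^2 = 684, Σx^2·x^2 = 4324, Σx·z = -1607, Σx^2·z = -10113.)
Δ = 112·4324 − 684² = 16432.
α = ((-1607)·4324 − 684·(-10113))/16432 = -1961/1027; β = (112·(-10113) − 684·(-1607))/16432 = -8367/4108.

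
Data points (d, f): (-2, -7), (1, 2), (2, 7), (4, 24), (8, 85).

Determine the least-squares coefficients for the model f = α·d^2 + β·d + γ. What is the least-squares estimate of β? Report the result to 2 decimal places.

β = 3.37

From the data, Σd^2·d^2 = 4385, Σd^2·d = 577, Σd^2 = 89, Σd·d = 89, Σd = 13, Σ1 = 5.
And Σd^2·f = 5826, Σd·f = 806, Σf = 111.
So XᵀX·[α, β, γ]ᵀ = Xᵀf: [[4385, 577, 89]; [577, 89, 13]; [89, 13, 5]]·[α, β, γ]ᵀ = [5826, 806, 111]ᵀ.
Row-reducing yields α = 1561/1628, β = 16459/4884, γ = -8863/2442.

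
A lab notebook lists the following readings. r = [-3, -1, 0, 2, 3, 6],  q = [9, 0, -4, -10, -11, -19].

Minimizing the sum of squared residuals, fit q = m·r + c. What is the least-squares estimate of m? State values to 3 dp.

m = -3.013

With design matrix M, MᵀM = [[59, 7]; [7, 6]] and Mᵀq = [-194, -35]ᵀ.
Eliminating c: 6·(row 1) − 7·(row 2) gives 305·m = 6·(-194) − 7·(-35) = -919, so m = -919/305.
Then c = ((-35) − 7·(-919/305))/6 = -707/305.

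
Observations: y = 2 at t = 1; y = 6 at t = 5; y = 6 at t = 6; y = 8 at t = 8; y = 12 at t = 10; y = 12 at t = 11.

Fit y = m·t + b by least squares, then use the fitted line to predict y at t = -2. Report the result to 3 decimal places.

Compute the Gram sums: Σt·t = 347, Σt = 41, Σ1 = 6.
Right-hand side: Σt·y = 384, Σy = 46.
Eliminating b: 6·(row 1) − 41·(row 2) gives 401·m = 6·384 − 41·46 = 418, so m = 418/401.
Then b = (46 − 41·(418/401))/6 = 218/401.
At t = -2: ŷ = (418/401)·(-2) + (218/401)·(1) = -618/401.

ŷ = -1.541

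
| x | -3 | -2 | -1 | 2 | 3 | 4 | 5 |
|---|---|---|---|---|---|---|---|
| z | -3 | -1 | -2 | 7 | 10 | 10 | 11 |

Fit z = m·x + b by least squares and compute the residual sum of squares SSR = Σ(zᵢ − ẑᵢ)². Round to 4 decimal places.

Normal-equation sums: Σx·x = 68, Σx = 8, Σ1 = 7.
Right-hand side: Σx·z = 152, Σz = 32.
MᵀM·[m, b]ᵀ = Mᵀz becomes [[68, 8]; [8, 7]]·[m, b]ᵀ = [152, 32]ᵀ.
Eliminating b: 7·(row 1) − 8·(row 2) gives 412·m = 7·152 − 8·32 = 808, so m = 202/103.
Then b = (32 − 8·(202/103))/7 = 240/103.
Residuals: 57/103, 61/103, -244/103, 77/103, 184/103, -18/103, -117/103; SSR = 1168/103.

SSR = 11.3398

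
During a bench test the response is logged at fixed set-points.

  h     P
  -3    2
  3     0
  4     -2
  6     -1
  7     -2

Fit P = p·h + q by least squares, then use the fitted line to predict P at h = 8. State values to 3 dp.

From the data, Σh·h = 119, Σh = 17, Σ1 = 5.
For AᵀP: Σh·P = -34, ΣP = -3.
Normal equations: [[119, 17]; [17, 5]]·[p, q]ᵀ = [-34, -3]ᵀ.
Eliminating q: 5·(row 1) − 17·(row 2) gives 306·p = 5·(-34) − 17·(-3) = -119, so p = -7/18.
Then q = ((-3) − 17·(-7/18))/5 = 13/18.
At h = 8: P̂ = (-7/18)·(8) + (13/18)·(1) = -43/18.

P̂ = -2.389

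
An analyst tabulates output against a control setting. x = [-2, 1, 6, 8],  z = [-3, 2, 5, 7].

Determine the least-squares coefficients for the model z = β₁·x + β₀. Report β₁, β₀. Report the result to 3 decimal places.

The normal equations are: 105·β₁ + 13·β₀ = 94;  13·β₁ + 4·β₀ = 11.
(Σx·x = 105, Σx = 13, Σ1 = 4, Σx·z = 94, Σz = 11.)
Eliminating β₀: 4·(row 1) − 13·(row 2) gives 251·β₁ = 4·94 − 13·11 = 233, so β₁ = 233/251.
Then β₀ = (11 − 13·(233/251))/4 = -67/251.

β₁ = 0.928, β₀ = -0.267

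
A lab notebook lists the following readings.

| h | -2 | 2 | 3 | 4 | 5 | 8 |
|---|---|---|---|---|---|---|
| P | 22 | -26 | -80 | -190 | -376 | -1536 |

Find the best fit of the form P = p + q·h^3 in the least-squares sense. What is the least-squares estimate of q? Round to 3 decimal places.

Compute the Gram sums: Σ1 = 6, Σh^3 = 728, Σh^3·h^3 = 282722.
Right-hand side: ΣP = -2186, Σh^3·P = -848136.
Normal equations: [[6, 728]; [728, 282722]]·[p, q]ᵀ = [-2186, -848136]ᵀ.
Eliminating q: 282722·(row 1) − 728·(row 2) gives 1166348·p = 282722·(-2186) − 728·(-848136) = -587284, so p = -146821/291587.
Then q = ((-848136) − 728·(-146821/291587))/282722 = -874352/291587.

q = -2.999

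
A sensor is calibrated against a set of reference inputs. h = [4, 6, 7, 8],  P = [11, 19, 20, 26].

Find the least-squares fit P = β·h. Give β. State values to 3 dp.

Compute the Gram sums: Σh·h = 165.
And Σh·P = 506.
So XᵀX·[β]ᵀ = XᵀP: [[165]]·[β]ᵀ = [506]ᵀ.
Hence β = 506 / 165 ≈ 3.06667.

β = 3.067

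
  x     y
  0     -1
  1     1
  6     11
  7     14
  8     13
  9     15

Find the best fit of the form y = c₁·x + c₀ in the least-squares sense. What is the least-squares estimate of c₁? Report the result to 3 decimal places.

c₁ = 1.838

Forming AᵀA = [[231, 31]; [31, 6]] and Aᵀy = [404, 53]ᵀ gives AᵀA·[c₁, c₀]ᵀ = Aᵀy.
Eliminating c₀: 6·(row 1) − 31·(row 2) gives 425·c₁ = 6·404 − 31·53 = 781, so c₁ = 781/425.
Then c₀ = (53 − 31·(781/425))/6 = -281/425.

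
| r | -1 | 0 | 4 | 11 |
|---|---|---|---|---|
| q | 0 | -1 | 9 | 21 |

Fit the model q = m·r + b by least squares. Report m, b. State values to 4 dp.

Sums needed: Σr·r = 138, Σr = 14, Σ1 = 4.
Moment sums: Σr·q = 267, Σq = 29.
MᵀM·[m, b]ᵀ = Mᵀq becomes [[138, 14]; [14, 4]]·[m, b]ᵀ = [267, 29]ᵀ.
Eliminating b: 4·(row 1) − 14·(row 2) gives 356·m = 4·267 − 14·29 = 662, so m = 331/178.
Then b = (29 − 14·(331/178))/4 = 66/89.

m = 1.8596, b = 0.7416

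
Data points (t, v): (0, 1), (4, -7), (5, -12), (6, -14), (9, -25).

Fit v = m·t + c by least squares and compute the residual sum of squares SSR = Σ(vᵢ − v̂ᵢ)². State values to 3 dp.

SSR = 9.416

Compute the Gram sums: Σt·t = 158, Σt = 24, Σ1 = 5.
For Aᵀv: Σt·v = -397, Σv = -57.
So AᵀA·[m, c]ᵀ = Aᵀv: [[158, 24]; [24, 5]]·[m, c]ᵀ = [-397, -57]ᵀ.
Eliminating c: 5·(row 1) − 24·(row 2) gives 214·m = 5·(-397) − 24·(-57) = -617, so m = -617/214.
Then c = ((-57) − 24·(-617/214))/5 = 261/107.
Residuals: -154/107, 224/107, -5/214, 92/107, -319/214; SSR = 2015/214.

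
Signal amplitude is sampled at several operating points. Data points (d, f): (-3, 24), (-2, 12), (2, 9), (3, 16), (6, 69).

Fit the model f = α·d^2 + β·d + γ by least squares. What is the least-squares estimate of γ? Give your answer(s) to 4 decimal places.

Entries of AᵀA: Σd^2·d^2 = 1490, Σd^2·d = 216, Σd^2 = 62, Σd·d = 62, Σd = 6, Σ1 = 5.
For Aᵀf: Σd^2·f = 2928, Σd·f = 384, Σf = 130.
Row-reducing yields α = 49790/24339, β = -9130/8113, γ = 6898/3477.

γ = 1.9839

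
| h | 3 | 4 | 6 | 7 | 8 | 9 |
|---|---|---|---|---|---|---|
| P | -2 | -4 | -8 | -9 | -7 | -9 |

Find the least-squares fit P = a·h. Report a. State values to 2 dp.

a = -1.06

Compute the Gram sums: Σh·h = 255.
Right-hand side: Σh·P = -270.
So MᵀM·[a]ᵀ = MᵀP: [[255]]·[a]ᵀ = [-270]ᵀ.
a = (-270)/255 = -1.05882.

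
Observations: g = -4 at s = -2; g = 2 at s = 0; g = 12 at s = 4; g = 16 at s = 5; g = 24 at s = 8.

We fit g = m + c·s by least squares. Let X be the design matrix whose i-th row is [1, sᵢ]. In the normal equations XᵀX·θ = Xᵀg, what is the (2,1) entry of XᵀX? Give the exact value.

15

Row 2 ↔ basis s, column 1 ↔ basis 1, so (XᵀX)_{2,1} = Σᵢ s = (-2)·(1) + (0)·(1) + (4)·(1) + (5)·(1) + (8)·(1) = 15.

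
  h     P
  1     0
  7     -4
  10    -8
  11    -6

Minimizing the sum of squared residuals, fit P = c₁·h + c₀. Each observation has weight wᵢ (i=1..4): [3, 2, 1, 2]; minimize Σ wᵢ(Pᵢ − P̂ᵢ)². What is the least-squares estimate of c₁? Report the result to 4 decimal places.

c₁ = -0.6754

Compute the Gram sums: Σwᵢ·h·h = 443, Σwᵢ·h = 49, Σwᵢ·1 = 8.
And Σwᵢ·h·P = -268, Σwᵢ·P = -28.
So MᵀWM·[c₁, c₀]ᵀ = MᵀWP: [[443, 49]; [49, 8]]·[c₁, c₀]ᵀ = [-268, -28]ᵀ.
Eliminating c₀: 8·(row 1) − 49·(row 2) gives 1143·c₁ = 8·(-268) − 49·(-28) = -772, so c₁ = -772/1143.
Then c₀ = ((-28) − 49·(-772/1143))/8 = 728/1143.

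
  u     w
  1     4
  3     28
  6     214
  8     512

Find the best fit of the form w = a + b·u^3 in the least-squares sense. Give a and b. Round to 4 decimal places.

From the data, Σ1 = 4, Σu^3 = 756, Σu^3·u^3 = 309530.
And Σw = 758, Σu^3·w = 309128.
So MᵀM·[a, b]ᵀ = Mᵀw: [[4, 756]; [756, 309530]]·[a, b]ᵀ = [758, 309128]ᵀ.
Determinant 4·309530 − 756² = 666584.
a = (758·309530 − 756·309128)/666584 = 230743/166646; b = (4·309128 − 756·758)/666584 = 82933/83323.

a = 1.3846, b = 0.9953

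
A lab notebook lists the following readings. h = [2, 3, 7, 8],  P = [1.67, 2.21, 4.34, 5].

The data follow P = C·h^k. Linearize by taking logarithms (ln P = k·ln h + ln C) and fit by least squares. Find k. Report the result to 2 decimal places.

With ln Pᵢ as the transformed response and ln hᵢ as the regressor:
Σln h = 5.8171, Σ(ln h)² = 9.7980, Σln P = 4.3831, Σln h·ln P = 7.4297.
Equations: 9.7980·k + 5.8171·ln C = 7.4297;  5.8171·k + 4·ln C = 4.3831.
Slope k = (n·Σln h·ln P − Σln h·Σln P)/(n·Σ(ln h)² − (Σln h)²) = (4·7.4297 − 5.8171·4.3831)/5.3534 = 0.78862; ln C = (Σln P − k·Σln h)/n = -0.05109.

k = 0.79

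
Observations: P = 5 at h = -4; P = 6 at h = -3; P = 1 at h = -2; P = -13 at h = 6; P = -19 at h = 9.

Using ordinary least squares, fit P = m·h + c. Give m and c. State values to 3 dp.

With design matrix X, XᵀX = [[146, 6]; [6, 5]] and XᵀP = [-289, -20]ᵀ.
det = 146·5 − 6² = 694.
m = ((-289)·5 − 6·(-20))/694 = -1325/694; c = (146·(-20) − 6·(-289))/694 = -593/347.

m = -1.909, c = -1.709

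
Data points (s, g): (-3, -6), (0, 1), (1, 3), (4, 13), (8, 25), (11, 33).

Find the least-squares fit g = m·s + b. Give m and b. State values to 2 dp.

Sums needed: Σs·s = 211, Σs = 21, Σ1 = 6.
Moment sums: Σs·g = 636, Σg = 69.
MᵀM·[m, b]ᵀ = Mᵀg becomes [[211, 21]; [21, 6]]·[m, b]ᵀ = [636, 69]ᵀ.
det = 211·6 − 21² = 825.
m = (636·6 − 21·69)/825 = 789/275; b = (211·69 − 21·636)/825 = 401/275.

m = 2.87, b = 1.46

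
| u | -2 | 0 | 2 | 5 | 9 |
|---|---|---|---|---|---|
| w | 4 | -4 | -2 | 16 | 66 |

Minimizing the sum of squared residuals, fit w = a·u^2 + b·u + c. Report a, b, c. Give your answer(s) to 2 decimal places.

Normal-equation sums: Σu^2·u^2 = 7218, Σu^2·u = 854, Σu^2 = 114, Σu·u = 114, Σu = 14, Σ1 = 5.
For Xᵀw: Σu^2·w = 5754, Σu·w = 662, Σw = 80.
Normal equations: [[7218, 854, 114]; [854, 114, 14]; [114, 14, 5]]·[a, b, c]ᵀ = [5754, 662, 80]ᵀ.
Solving the 3×3 system (Gaussian elimination) gives a = 18663/18586, b = -24603/18586, c = -29626/9293.

a = 1.00, b = -1.32, c = -3.19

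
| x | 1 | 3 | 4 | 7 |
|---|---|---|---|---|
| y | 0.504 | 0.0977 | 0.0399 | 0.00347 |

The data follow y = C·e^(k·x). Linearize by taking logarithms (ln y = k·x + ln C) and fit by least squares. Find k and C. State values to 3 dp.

Let Y = ln y. Fitting Y = k·x + ln C by least squares:
Σx = 15.0000, Σ(x)² = 75.0000, Σln y = -11.8960, Σx·ln y = -60.1935.
Normal system: [[75.0000, 15.0000]; [15.0000, 4]]·[k, ln C]ᵀ = [-60.1935, -11.8960]ᵀ.
Solving (det = 75.0000): k = -0.83112, ln C = 0.14268, so C = exp(0.14268) = 1.15336.

k = -0.831, C = 1.153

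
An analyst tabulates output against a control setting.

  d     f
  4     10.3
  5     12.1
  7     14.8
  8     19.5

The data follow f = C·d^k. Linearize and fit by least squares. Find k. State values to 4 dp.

k = 0.8450

With ln fᵢ as the transformed response and ln dᵢ as the regressor:
Σln d = 7.0211, Σ(ln d)² = 12.6227, Σln f = 10.4904, Σln d·ln f = 18.6660.
Normal system: [[12.6227, 7.0211]; [7.0211, 4]]·[k, ln C]ᵀ = [18.6660, 10.4904]ᵀ.
Solving (det = 1.1954): k = 0.84501, ln C = 1.13937.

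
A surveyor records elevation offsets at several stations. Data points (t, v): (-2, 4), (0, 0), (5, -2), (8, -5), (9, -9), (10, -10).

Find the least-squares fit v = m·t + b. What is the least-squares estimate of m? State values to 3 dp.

AᵀA·[m, b]ᵀ = Aᵀv reads: 274·m + 30·b = -239;  30·m + 6·b = -22.
Eliminating b: 6·(row 1) − 30·(row 2) gives 744·m = 6·(-239) − 30·(-22) = -774, so m = -129/124.
Then b = ((-22) − 30·(-129/124))/6 = 571/372.

m = -1.040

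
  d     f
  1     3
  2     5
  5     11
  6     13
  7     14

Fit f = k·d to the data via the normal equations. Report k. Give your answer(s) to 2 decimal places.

With design matrix M, MᵀM = [[115]] and Mᵀf = [244]ᵀ.
k = 244/115 = 2.12174.

k = 2.12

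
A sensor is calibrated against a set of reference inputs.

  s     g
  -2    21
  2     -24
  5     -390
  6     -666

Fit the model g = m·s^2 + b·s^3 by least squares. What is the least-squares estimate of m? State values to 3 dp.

Entries of MᵀM: Σs^2·s^2 = 1953, Σs^2·s^3 = 10901, Σs^3·s^3 = 62409.
Moment sums: Σs^2·g = -33738, Σs^3·g = -192966.
Normal equations: [[1953, 10901]; [10901, 62409]]·[m, b]ᵀ = [-33738, -192966]ᵀ.
Eliminating b: 62409·(row 1) − 10901·(row 2) gives 3052976·m = 62409·(-33738) − 10901·(-192966) = -2032476, so m = -508119/763244.
Then b = ((-192966) − 10901·(-508119/763244))/62409 = -2271165/763244.

m = -0.666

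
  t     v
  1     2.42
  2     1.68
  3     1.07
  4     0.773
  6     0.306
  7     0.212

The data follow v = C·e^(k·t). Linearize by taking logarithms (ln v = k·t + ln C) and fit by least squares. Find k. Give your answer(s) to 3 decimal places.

Let Y = ln v. Fitting Y = k·t + ln C by least squares:
Σt = 23.0000, Σ(t)² = 115.0000, Σln v = -1.5226, Σt·ln v = -16.8688.
Equations: 115.0000·k + 23.0000·ln C = -16.8688;  23.0000·k + 6·ln C = -1.5226.
Slope k = (n·Σt·ln v − Σt·Σln v)/(n·Σ(t)² − (Σt)²) = (6·-16.8688 − 23.0000·-1.5226)/161.0000 = -0.41114; ln C = (Σln v − k·Σt)/n = 1.32226.

k = -0.411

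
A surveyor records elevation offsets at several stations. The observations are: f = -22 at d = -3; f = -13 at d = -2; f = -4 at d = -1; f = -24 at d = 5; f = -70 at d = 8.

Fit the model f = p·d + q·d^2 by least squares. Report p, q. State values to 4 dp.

p = 2.8962, q = -1.4681

Compute the Gram sums: Σd·d = 103, Σd·d^2 = 601, Σd^2·d^2 = 4819.
Moment sums: Σd·f = -584, Σd^2·f = -5334.
Normal equations: [[103, 601]; [601, 4819]]·[p, q]ᵀ = [-584, -5334]ᵀ.
Determinant 103·4819 − 601² = 135156.
p = ((-584)·4819 − 601·(-5334))/135156 = 195719/67578; q = (103·(-5334) − 601·(-584))/135156 = -99209/67578.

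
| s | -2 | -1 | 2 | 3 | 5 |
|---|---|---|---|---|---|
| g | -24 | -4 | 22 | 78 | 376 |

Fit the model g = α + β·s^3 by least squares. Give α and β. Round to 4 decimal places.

α = -1.4559, β = 3.0151

The normal equations are: 5·α + 151·β = 448;  151·α + 16483·β = 49478.
(Σ1 = 5, Σs^3 = 151, Σs^3·s^3 = 16483, Σg = 448, Σs^3·g = 49478.)
Determinant 5·16483 − 151² = 59614.
α = (448·16483 − 151·49478)/59614 = -43397/29807; β = (5·49478 − 151·448)/59614 = 89871/29807.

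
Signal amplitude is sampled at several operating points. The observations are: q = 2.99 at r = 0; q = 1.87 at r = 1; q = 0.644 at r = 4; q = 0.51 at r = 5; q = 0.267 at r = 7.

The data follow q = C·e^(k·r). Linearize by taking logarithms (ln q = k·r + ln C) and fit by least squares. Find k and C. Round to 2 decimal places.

k = -0.34, C = 2.76

Linearized form: ln q = k·r + ln C. From the 5 transformed points,
XᵀX = [[91.0000, 17.0000]; [17.0000, 5]], rhs = [-13.7446, -0.7127]ᵀ  (here Σr = 17.0000, Σ(r)² = 91.0000, Σln q = -0.7127, Σr·ln q = -13.7446).
Slope k = (n·Σr·ln q − Σr·Σln q)/(n·Σ(r)² − (Σr)²) = (5·-13.7446 − 17.0000·-0.7127)/166.0000 = -0.34101; ln C = (Σln q − k·Σr)/n = 1.01688, so C = exp(1.01688) = 2.76456.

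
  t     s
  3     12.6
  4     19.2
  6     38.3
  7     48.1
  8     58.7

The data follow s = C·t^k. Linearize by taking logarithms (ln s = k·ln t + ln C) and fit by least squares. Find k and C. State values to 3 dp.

With ln sᵢ as the transformed response and ln tᵢ as the regressor:
Σln t = 8.3020, Σ(ln t)² = 14.4498, Σln s = 17.0798, Σln t·ln s = 29.4172.
Equations: 14.4498·k + 8.3020·ln C = 29.4172;  8.3020·k + 5·ln C = 17.0798.
Solving (det = 3.3255): k = 1.59047, ln C = 0.77514, so C = exp(0.77514) = 2.17090.

k = 1.590, C = 2.171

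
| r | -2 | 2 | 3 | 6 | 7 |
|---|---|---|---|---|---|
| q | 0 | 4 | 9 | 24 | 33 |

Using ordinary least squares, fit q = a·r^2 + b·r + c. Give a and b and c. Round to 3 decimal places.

Setting ∂/∂a … = 0 gives: 3810·a + 586·b + 102·c = 2578;  586·a + 102·b + 16·c = 410;  102·a + 16·b + 5·c = 70.
(Σr^2·r^2 = 3810, Σr^2·r = 586, Σr^2 = 102, Σr·r = 102, Σr = 16, Σ1 = 5, Σr^2·q = 2578, Σr·q = 410, Σq = 70.)
Row-reducing yields a = 3167/6391, b = 656/581, c = 1776/6391.

a = 0.496, b = 1.129, c = 0.278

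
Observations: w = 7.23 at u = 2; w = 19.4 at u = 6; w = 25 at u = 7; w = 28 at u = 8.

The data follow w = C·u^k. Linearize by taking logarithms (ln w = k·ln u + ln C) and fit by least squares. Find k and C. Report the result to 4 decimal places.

Let Y = ln w. Fitting Y = k·ln u + ln C by least squares:
Sums: Σln u = 6.5103, Σ(ln u)² = 11.8015, Σln w = 11.4946, Σln u·ln w = 19.8770.
Normal system: [[11.8015, 6.5103]; [6.5103, 4]]·[k, ln C]ᵀ = [19.8770, 11.4946]ᵀ.
Solving (det = 4.8225): k = 0.96949, ln C = 1.29575, so C = exp(1.29575) = 3.65373.

k = 0.9695, C = 3.6537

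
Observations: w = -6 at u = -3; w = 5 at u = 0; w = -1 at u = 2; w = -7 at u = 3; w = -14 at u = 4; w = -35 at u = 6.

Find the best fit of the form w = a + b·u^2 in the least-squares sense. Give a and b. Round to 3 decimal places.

a = 3.758, b = -1.088

The normal equations are: 6·a + 74·b = -58;  74·a + 1730·b = -1605.
Eliminating b: 1730·(row 1) − 74·(row 2) gives 4904·a = 1730·(-58) − 74·(-1605) = 18430, so a = 9215/2452.
Then b = ((-1605) − 74·(9215/2452))/1730 = -2669/2452.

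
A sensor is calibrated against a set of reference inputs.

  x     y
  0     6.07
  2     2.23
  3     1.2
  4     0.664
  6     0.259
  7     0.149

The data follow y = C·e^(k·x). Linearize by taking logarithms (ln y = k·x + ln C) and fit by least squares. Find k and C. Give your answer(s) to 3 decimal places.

Let Y = ln y. Fitting Y = k·x + ln C by least squares:
Σx = 22.0000, Σ(x)² = 114.0000, Σln y = -0.8765, Σx·ln y = -20.9192.
Equations: 114.0000·k + 22.0000·ln C = -20.9192;  22.0000·k + 6·ln C = -0.8765.
Δ = 114.0000·6 − (22.0000)² = 200.0000; k = (-20.9192·6 − 22.0000·-0.8765)/200.0000 = -0.53116, ln C = (114.0000·-0.8765 − 22.0000·-20.9192)/200.0000 = 1.80149, so C = exp(1.80149) = 6.05864.

k = -0.531, C = 6.059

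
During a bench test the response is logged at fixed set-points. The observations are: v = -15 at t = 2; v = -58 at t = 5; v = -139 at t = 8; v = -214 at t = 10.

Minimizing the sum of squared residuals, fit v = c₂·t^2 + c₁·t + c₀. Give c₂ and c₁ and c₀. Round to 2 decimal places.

From the data, Σt^2·t^2 = 14737, Σt^2·t = 1645, Σt^2 = 193, Σt·t = 193, Σt = 25, Σ1 = 4.
For Aᵀv: Σt^2·v = -31806, Σt·v = -3572, Σv = -426.
Row-reducing yields c₂ = -3211/1524, c₁ = 619/1524, c₀ = -937/127.

c₂ = -2.11, c₁ = 0.41, c₀ = -7.38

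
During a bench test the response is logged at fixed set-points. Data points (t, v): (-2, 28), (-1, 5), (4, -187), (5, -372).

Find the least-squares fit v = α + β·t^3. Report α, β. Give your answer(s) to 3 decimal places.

α = 3.381, β = -2.997

MᵀM·[α, β]ᵀ = Mᵀv reads: 4·α + 180·β = -526;  180·α + 19786·β = -58697.
(Σ1 = 4, Σt^3 = 180, Σt^3·t^3 = 19786, Σv = -526, Σt^3·v = -58697.)
det = 4·19786 − 180² = 46744.
α = ((-526)·19786 − 180·(-58697))/46744 = 19753/5843; β = (4·(-58697) − 180·(-526))/46744 = -35027/11686.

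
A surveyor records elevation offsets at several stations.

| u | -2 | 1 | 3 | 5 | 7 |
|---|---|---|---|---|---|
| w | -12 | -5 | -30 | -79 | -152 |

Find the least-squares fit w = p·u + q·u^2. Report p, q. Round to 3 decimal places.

The normal equations are: 88·p + 488·q = -1530;  488·p + 3124·q = -9746.
(Σu·u = 88, Σu·u^2 = 488, Σu^2·u^2 = 3124, Σu·w = -1530, Σu^2·w = -9746.)
Eliminating q: 3124·(row 1) − 488·(row 2) gives 36768·p = 3124·(-1530) − 488·(-9746) = -23672, so p = -2959/4596.
Then q = ((-9746) − 488·(-2959/4596))/3124 = -3469/1149.

p = -0.644, q = -3.019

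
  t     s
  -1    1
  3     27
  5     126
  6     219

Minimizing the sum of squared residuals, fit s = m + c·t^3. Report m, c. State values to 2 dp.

m = 0.81, c = 1.01

Sums needed: Σ1 = 4, Σt^3 = 367, Σt^3·t^3 = 63011.
And Σs = 373, Σt^3·s = 63782.
Eliminating c: 63011·(row 1) − 367·(row 2) gives 117355·m = 63011·373 − 367·63782 = 95109, so m = 1941/2395.
Then c = (63782 − 367·(1941/2395))/63011 = 2413/2395.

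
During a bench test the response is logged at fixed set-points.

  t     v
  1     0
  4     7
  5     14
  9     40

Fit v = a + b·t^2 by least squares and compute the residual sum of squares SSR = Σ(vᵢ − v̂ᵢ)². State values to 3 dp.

SSR = 3.683

Sums needed: Σ1 = 4, Σt^2 = 123, Σt^2·t^2 = 7443.
Right-hand side: Σv = 61, Σt^2·v = 3702.
Normal equations: [[4, 123]; [123, 7443]]·[a, b]ᵀ = [61, 3702]ᵀ.
det = 4·7443 − 123² = 14643.
a = (61·7443 − 123·3702)/14643 = -147/1627; b = (4·3702 − 123·61)/14643 = 2435/4881.
Residuals: -1994/4881, -4352/4881, 7900/4881, -518/1627; SSR = 5992/1627.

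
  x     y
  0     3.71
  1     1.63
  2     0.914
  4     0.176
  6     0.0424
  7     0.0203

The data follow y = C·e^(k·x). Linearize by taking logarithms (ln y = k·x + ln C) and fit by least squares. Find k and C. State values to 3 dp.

With ln yᵢ as the transformed response and xᵢ as the regressor:
Σx = 20.0000, Σ(x)² = 106.0000, Σln y = -7.0853, Σx·ln y = -52.8839.
Equations: 106.0000·k + 20.0000·ln C = -52.8839;  20.0000·k + 6·ln C = -7.0853.
Solving (det = 236.0000): k = -0.74406, ln C = 1.29930, so C = exp(1.29930) = 3.66672.

k = -0.744, C = 3.667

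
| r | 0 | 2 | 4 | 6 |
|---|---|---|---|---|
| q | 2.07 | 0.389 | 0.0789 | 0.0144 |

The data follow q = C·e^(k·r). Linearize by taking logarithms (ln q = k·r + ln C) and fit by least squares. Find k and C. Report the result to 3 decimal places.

With ln qᵢ as the transformed response and rᵢ as the regressor:
Σr = 12.0000, Σ(r)² = 56.0000, Σln q = -6.9967, Σr·ln q = -37.4898.
Equations: 56.0000·k + 12.0000·ln C = -37.4898;  12.0000·k + 4·ln C = -6.9967.
Slope k = (n·Σr·ln q − Σr·Σln q)/(n·Σ(r)² − (Σr)²) = (4·-37.4898 − 12.0000·-6.9967)/80.0000 = -0.82498; ln C = (Σln q − k·Σr)/n = 0.72576, so C = exp(0.72576) = 2.06630.

k = -0.825, C = 2.066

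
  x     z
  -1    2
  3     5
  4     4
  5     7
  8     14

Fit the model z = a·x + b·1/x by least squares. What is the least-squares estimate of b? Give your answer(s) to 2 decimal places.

MᵀM·[a, b]ᵀ = Mᵀz reads: 115·a + 5·b = 176;  5·a + (17701/14400)·b = 229/60.
(Σx·x = 115, Σx·1/x = 5, Σ1/x·1/x = 17701/14400, Σx·z = 176, Σ1/x·z = 229/60.)
Eliminating b: (17701/14400)·(row 1) − 5·(row 2) gives (335123/2880)·a = (17701/14400)·176 − 5·(229/60) = 44384/225, so a = 2840576/1675615.
Then b = ((229/60) − 5·(2840576/1675615))/(17701/14400) = -1270320/335123.

b = -3.79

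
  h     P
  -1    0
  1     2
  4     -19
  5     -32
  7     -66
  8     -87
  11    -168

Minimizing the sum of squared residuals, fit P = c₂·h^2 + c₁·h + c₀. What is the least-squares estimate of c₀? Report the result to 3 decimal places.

XᵀX·[c₂, c₁, c₀]ᵀ = XᵀP reads: 22021·c₂ + 2375·c₁ + 277·c₀ = -30232;  2375·c₂ + 277·c₁ + 35·c₀ = -3240;  277·c₂ + 35·c₁ + 7·c₀ = -370.
Solving the 3×3 system (Gaussian elimination) gives c₂ = -191/132, c₁ = 5/12, c₀ = 51/22.

c₀ = 2.318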